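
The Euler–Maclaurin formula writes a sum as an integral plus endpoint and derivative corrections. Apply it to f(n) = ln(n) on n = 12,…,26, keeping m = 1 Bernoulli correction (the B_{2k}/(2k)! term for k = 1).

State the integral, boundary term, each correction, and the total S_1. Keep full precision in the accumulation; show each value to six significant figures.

S_1 ≈ 43.7594

∫_12^26 ln(x) dx evaluates to 40.8916.
Endpoint term: (f(12) + f(26))/2 = (2.48491 + 3.25810)/2 = 2.87150.
Integral + boundary = 43.7631.
k=1: B_{2}/(2)! × [f^{(1)}(26) − f^{(1)}(12)] = 1/12 × (0.0384615 − 0.0833333) = -0.00373932.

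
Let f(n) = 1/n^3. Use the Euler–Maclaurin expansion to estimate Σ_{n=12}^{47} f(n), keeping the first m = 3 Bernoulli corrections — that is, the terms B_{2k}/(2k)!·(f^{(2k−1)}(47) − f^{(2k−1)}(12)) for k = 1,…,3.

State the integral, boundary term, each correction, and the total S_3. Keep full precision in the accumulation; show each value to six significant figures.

S_3 ≈ 0.00355202

Integral: ∫_12^47 1/x^3 dx = 0.00324588.
Endpoint term: (f(12) + f(47))/2 = (0.000578704 + 9.63178e-06)/2 = 0.000294168.
Integral + boundary = 0.00354004.
Order-1 term: 1/12 · (-6.14794e-07 − (-0.000144676)) = 1.20051e-05.
After k=1: 0.00355205.
Order-2 term: −1/720 · (-5.56627e-09 − (-2.00939e-05)) = -2.79004e-08.
After k=2: 0.00355202.
Order-3 term: 1/30240 · (-1.05832e-10 − (-5.86071e-06)) = 1.93803e-10.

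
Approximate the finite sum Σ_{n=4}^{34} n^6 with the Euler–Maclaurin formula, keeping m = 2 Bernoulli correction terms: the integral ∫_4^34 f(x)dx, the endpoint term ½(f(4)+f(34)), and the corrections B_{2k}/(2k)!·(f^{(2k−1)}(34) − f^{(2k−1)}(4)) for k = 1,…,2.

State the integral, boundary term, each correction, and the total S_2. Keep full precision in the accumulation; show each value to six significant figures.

The integral term ∫_4^34 x^6 dx = 7.50333e+09.
½[f(4) + f(34)] = ½[4096.00 + 1.54480e+09] = 7.72404e+08.
Running total after boundary: 8.27574e+09.
Order-1 term: 1/12 · (2.72613e+08 − 6144.00) = 2.27172e+07.
Partial sum through k=1: 8.29845e+09.
Order-2 term: −1/720 · (4.71648e+06 − 7680.00) = -6540.00.

S_2 ≈ 8.29845e+09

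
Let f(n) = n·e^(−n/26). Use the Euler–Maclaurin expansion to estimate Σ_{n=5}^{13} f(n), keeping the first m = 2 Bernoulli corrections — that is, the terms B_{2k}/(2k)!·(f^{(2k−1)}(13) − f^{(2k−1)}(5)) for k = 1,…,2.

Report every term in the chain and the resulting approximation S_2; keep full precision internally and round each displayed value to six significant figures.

S_2 ≈ 55.9454

∫_5^13 x·e^(−x/26) dx evaluates to 49.9706.
Boundary: ½(f(5) + f(13)) = ½(4.12526 + 7.88490) = 6.00508.
So far: 55.9757.
Order-1 term: 1/12 · (0.303265 − 0.666389) = -0.0302603.
After k=1: 55.9454.
Order-2 term: −1/720 · (0.00224309 − 0.00342677) = 1.64400e-06.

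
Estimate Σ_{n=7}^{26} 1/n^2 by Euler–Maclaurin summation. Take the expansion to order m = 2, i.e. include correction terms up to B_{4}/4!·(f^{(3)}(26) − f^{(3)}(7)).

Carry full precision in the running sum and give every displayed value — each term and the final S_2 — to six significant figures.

Integral: ∫_7^26 1/x^2 dx = 0.104396.
Boundary: ½(f(7) + f(26)) = ½(0.0204082 + 0.00147929) = 0.0109437.
So far: 0.115339.
Order-1 term: 1/12 · (-0.000113792 − (-0.00583090)) = 0.000476426.
Running total after k=1: 0.115816.
Order-2 term: −1/720 · (-2.01997e-06 − (-0.00142798)) = -1.98050e-06.

S_2 ≈ 0.115814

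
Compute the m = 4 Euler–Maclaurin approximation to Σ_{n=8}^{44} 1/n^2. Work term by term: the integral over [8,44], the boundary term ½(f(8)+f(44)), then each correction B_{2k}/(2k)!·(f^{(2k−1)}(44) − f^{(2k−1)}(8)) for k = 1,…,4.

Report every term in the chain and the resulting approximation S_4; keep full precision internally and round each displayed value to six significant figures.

S_4 ≈ 0.110666

Integral: ∫_8^44 1/x^2 dx = 0.102273.
Boundary: ½(f(8) + f(44)) = ½(0.0156250 + 0.000516529) = 0.00807076.
Integral + boundary = 0.110343.
k=1: B_{2}/(2)! × [f^{(1)}(44) − f^{(1)}(8)] = 1/12 × (-2.34786e-05 − (-0.00390625)) = 0.000323564.
Partial sum through k=1: 0.110667.
k=2: B_{4}/(4)! × [f^{(3)}(44) − f^{(3)}(8)] = −1/720 × (-1.45528e-07 − (-0.000732422)) = -1.01705e-06.
Partial sum through k=2: 0.110666.
k=3: B_{6}/(6)! × [f^{(5)}(44) − f^{(5)}(8)] = 1/30240 × (-2.25509e-09 − (-0.000343323)) = 1.13532e-08.
Partial sum through k=3: 0.110666.
k=4: B_{8}/(8)! × [f^{(7)}(44) − f^{(7)}(8)] = −1/1209600 × (-6.52299e-11 − (-0.000300407)) = -2.48353e-10.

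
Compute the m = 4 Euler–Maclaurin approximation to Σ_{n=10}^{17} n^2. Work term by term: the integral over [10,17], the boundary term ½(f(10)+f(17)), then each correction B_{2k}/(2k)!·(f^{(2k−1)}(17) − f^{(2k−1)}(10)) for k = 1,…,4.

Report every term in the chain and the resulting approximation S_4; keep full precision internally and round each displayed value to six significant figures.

S_4 ≈ 1500.00

The integral term ∫_10^17 x^2 dx = 1304.33.
Endpoint term: (f(10) + f(17))/2 = (100.000 + 289.000)/2 = 194.500.
Running total after boundary: 1498.83.
Order-1 term: 1/12 · (34.0000 − 20.0000) = 1.16667.
Partial sum through k=1: 1500.00.
Order-2 term: −1/720 · (0.00000 − 0.00000) = 0.00000.
Partial sum through k=2: 1500.00.
Order-3 term: 1/30240 · (0.00000 − 0.00000) = 0.00000.
Partial sum through k=3: 1500.00.
Order-4 term: −1/1209600 · (0.00000 − 0.00000) = 0.00000.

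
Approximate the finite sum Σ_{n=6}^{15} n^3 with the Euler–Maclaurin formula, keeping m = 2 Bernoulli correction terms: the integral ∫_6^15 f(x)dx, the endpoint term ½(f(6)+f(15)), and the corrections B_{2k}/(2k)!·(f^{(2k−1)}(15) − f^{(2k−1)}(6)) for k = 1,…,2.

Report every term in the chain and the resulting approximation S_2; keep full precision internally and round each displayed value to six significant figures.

∫_6^15 x^3 dx evaluates to 12332.2.
Boundary: ½(f(6) + f(15)) = ½(216.000 + 3375.00) = 1795.50.
So far: 14127.8.
k=1: B_{2}/(2)! × [f^{(1)}(15) − f^{(1)}(6)] = 1/12 × (675.000 − 108.000) = 47.2500.
Partial sum through k=1: 14175.0.
k=2: B_{4}/(4)! × [f^{(3)}(15) − f^{(3)}(6)] = −1/720 × (6.00000 − 6.00000) = 0.00000.

S_2 ≈ 14175.0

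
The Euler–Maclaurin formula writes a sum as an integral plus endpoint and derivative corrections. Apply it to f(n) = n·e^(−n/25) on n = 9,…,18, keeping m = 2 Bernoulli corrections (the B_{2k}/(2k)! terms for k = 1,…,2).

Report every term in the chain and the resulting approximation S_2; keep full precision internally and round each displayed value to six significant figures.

∫_9^18 x·e^(−x/25) dx evaluates to 69.7662.
Endpoint term: (f(9) + f(18))/2 = (6.27909 + 8.76154)/2 = 7.52031.
So far: 77.2865.
k=1: B_{2}/(2)! × [f^{(1)}(18) − f^{(1)}(9)] = 1/12 × (0.136291 − 0.446513) = -0.0258519.
After k=1: 77.2607.
k=2: B_{4}/(4)! × [f^{(3)}(18) − f^{(3)}(9)] = −1/720 × (0.00177567 − 0.00294698) = 1.62682e-06.

S_2 ≈ 77.2607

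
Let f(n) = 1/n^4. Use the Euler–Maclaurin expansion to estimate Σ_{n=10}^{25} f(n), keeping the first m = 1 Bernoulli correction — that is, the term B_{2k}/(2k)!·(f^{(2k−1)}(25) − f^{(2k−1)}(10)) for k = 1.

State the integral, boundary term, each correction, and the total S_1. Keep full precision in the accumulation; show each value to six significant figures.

S_1 ≈ 0.000366579

The integral term ∫_10^25 1/x^4 dx = 0.000312000.
Endpoint term: (f(10) + f(25))/2 = (0.000100000 + 2.56000e-06)/2 = 5.12800e-05.
Integral + boundary = 0.000363280.
k=1: B_{2}/(2)! × [f^{(1)}(25) − f^{(1)}(10)] = 1/12 × (-4.09600e-07 − (-4.00000e-05)) = 3.29920e-06.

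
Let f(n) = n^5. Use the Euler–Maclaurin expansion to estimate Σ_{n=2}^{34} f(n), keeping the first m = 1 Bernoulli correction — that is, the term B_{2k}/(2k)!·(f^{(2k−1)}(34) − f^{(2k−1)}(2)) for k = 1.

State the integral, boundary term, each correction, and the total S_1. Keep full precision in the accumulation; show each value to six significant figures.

The integral term ∫_2^34 x^5 dx = 2.57467e+08.
Endpoint term: (f(2) + f(34))/2 = (32.0000 + 4.54354e+07)/2 = 2.27177e+07.
Running total after boundary: 2.80185e+08.
k=1: B_{2}/(2)! × [f^{(1)}(34) − f^{(1)}(2)] = 1/12 × (6.68168e+06 − 80.0000) = 556800.

S_1 ≈ 2.80742e+08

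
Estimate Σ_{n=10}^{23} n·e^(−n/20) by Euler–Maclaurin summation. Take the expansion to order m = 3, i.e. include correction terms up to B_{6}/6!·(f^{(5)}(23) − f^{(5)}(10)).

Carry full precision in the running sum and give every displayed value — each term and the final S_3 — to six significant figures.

S_3 ≈ 98.2555

Integral: ∫_10^23 x·e^(−x/20) dx = 91.6108.
½[f(10) + f(23)] = ½[6.06531 + 7.28265] = 6.67398.
Running total after boundary: 98.2848.
Order-1 term: 1/12 · (-0.0474955 − 0.303265) = -0.0292301.
Running total after k=1: 98.2555.
Order-2 term: −1/720 · (0.00146445 − 0.00379082) = 3.23107e-06.
Running total after k=2: 98.2555.
Order-3 term: 1/30240 · (7.61907e-06 − 1.70587e-05) = -3.12156e-10.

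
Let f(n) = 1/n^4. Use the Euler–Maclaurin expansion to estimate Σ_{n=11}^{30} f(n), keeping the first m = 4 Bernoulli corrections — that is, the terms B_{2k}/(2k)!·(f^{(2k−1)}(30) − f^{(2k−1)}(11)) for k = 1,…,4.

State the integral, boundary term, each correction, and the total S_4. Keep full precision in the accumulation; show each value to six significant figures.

∫_11^30 1/x^4 dx evaluates to 0.000238093.
Endpoint term: (f(11) + f(30))/2 = (6.83013e-05 + 1.23457e-06)/2 = 3.47680e-05.
Running total after boundary: 0.000272861.
k=1: B_{2}/(2)! × [f^{(1)}(30) − f^{(1)}(11)] = 1/12 × (-1.64609e-07 − (-2.48369e-05)) = 2.05602e-06.
After k=1: 0.000274917.
k=2: B_{4}/(4)! × [f^{(3)}(30) − f^{(3)}(11)] = −1/720 × (-5.48697e-09 − (-6.15790e-06)) = -8.54501e-09.
After k=2: 0.000274908.
k=3: B_{6}/(6)! × [f^{(5)}(30) − f^{(5)}(11)] = 1/30240 × (-3.41411e-10 − (-2.84994e-06)) = 9.42326e-11.
After k=3: 0.000274908.
k=4: B_{8}/(8)! × [f^{(7)}(30) − f^{(7)}(11)] = −1/1209600 × (-3.41411e-11 − (-2.11979e-06)) = -1.75244e-12.

S_4 ≈ 0.000274908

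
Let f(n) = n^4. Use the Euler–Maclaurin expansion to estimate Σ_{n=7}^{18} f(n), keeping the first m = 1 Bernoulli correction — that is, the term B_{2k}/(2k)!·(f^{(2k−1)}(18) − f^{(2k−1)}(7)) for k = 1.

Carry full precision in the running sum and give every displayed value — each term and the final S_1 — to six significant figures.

Integral: ∫_7^18 x^4 dx = 374552.
½[f(7) + f(18)] = ½[2401.00 + 104976] = 53688.5.
So far: 428241.
Order-1 term: 1/12 · (23328.0 − 1372.00) = 1829.67.

S_1 ≈ 430070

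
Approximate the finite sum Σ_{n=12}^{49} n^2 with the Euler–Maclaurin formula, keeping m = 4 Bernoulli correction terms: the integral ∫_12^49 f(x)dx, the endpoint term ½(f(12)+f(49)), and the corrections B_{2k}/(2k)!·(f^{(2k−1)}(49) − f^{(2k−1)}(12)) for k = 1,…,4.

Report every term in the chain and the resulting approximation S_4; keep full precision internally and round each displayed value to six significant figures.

S_4 ≈ 39919.0

The integral term ∫_12^49 x^2 dx = 38640.3.
Boundary: ½(f(12) + f(49)) = ½(144.000 + 2401.00) = 1272.50.
Integral + boundary = 39912.8.
Correction k=1: B_{2}/2! · (f^{(1)}(49) − f^{(1)}(12)) = 1/12 · (98.0000 − 24.0000) = 6.16667.
Running total after k=1: 39919.0.
Correction k=2: B_{4}/4! · (f^{(3)}(49) − f^{(3)}(12)) = −1/720 · (0.00000 − 0.00000) = 0.00000.
Running total after k=2: 39919.0.
Correction k=3: B_{6}/6! · (f^{(5)}(49) − f^{(5)}(12)) = 1/30240 · (0.00000 − 0.00000) = 0.00000.
Running total after k=3: 39919.0.
Correction k=4: B_{8}/8! · (f^{(7)}(49) − f^{(7)}(12)) = −1/1209600 · (0.00000 − 0.00000) = 0.00000.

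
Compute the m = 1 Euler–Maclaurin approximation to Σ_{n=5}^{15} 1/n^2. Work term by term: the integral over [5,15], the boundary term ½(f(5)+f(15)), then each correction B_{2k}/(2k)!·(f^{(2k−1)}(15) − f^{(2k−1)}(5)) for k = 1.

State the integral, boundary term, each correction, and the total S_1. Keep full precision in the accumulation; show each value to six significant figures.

S_1 ≈ 0.156840

The integral term ∫_5^15 1/x^2 dx = 0.133333.
Boundary: ½(f(5) + f(15)) = ½(0.0400000 + 0.00444444) = 0.0222222.
So far: 0.155556.
k=1: B_{2}/(2)! × [f^{(1)}(15) − f^{(1)}(5)] = 1/12 × (-0.000592593 − (-0.0160000)) = 0.00128395.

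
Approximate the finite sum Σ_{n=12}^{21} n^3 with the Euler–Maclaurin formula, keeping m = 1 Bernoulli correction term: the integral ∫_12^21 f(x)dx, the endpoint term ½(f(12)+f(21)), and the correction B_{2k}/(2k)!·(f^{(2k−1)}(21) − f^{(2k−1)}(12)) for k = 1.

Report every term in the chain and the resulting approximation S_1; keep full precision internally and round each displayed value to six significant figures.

Integral: ∫_12^21 x^3 dx = 43436.2.
Endpoint term: (f(12) + f(21))/2 = (1728.00 + 9261.00)/2 = 5494.50.
Running total after boundary: 48930.8.
Correction k=1: B_{2}/2! · (f^{(1)}(21) − f^{(1)}(12)) = 1/12 · (1323.00 − 432.000) = 74.2500.

S_1 ≈ 49005.0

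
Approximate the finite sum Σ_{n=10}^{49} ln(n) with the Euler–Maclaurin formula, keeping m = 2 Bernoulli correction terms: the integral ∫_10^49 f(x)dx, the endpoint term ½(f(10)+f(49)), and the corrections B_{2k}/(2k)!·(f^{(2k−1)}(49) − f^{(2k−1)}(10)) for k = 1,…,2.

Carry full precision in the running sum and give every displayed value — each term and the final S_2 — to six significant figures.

S_2 ≈ 131.764

∫_10^49 ln(x) dx evaluates to 128.673.
Endpoint term: (f(10) + f(49))/2 = (2.30259 + 3.89182)/2 = 3.09720.
Running total after boundary: 131.771.
Order-1 term: 1/12 · (0.0204082 − 0.100000) = -0.00663265.
After k=1: 131.764.
Order-2 term: −1/720 · (1.69997e-05 − 0.00200000) = 2.75417e-06.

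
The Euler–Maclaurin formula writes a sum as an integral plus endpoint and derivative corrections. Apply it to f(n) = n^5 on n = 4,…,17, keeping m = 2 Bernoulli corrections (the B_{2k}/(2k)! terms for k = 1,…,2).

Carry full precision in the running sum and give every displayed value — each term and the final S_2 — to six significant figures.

Integral: ∫_4^17 x^5 dx = 4.02225e+06.
½[f(4) + f(17)] = ½[1024.00 + 1.41986e+06] = 710440.
Integral + boundary = 4.73269e+06.
Correction k=1: B_{2}/2! · (f^{(1)}(17) − f^{(1)}(4)) = 1/12 · (417605 − 1280.00) = 34693.8.
After k=1: 4.76738e+06.
Correction k=2: B_{4}/4! · (f^{(3)}(17) − f^{(3)}(4)) = −1/720 · (17340.0 − 960.000) = -22.7500.

S_2 ≈ 4.76736e+06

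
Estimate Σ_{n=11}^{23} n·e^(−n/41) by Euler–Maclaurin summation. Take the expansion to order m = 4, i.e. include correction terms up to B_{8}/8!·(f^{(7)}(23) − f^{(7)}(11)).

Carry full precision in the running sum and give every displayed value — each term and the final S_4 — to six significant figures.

The integral term ∫_11^23 x·e^(−x/41) dx = 132.915.
½[f(11) + f(23)] = ½[8.41152 + 13.1250] = 10.7683.
Integral + boundary = 143.683.
Correction k=1: B_{2}/2! · (f^{(1)}(23) − f^{(1)}(11)) = 1/12 · (0.250530 − 0.559525) = -0.0257496.
Running total after k=1: 143.658.
Correction k=2: B_{4}/4! · (f^{(3)}(23) − f^{(3)}(11)) = −1/720 · (0.000827980 − 0.00124265) = 5.75929e-07.
Running total after k=2: 143.658.
Correction k=3: B_{6}/6! · (f^{(5)}(23) − f^{(5)}(11)) = 1/30240 · (8.96445e-07 − 1.28046e-06) = -1.26988e-11.
Running total after k=3: 143.658.
Correction k=4: B_{8}/8! · (f^{(7)}(23) − f^{(7)}(11)) = −1/1209600 · (7.73550e-10 − 1.08369e-09) = 2.56397e-16.

S_4 ≈ 143.658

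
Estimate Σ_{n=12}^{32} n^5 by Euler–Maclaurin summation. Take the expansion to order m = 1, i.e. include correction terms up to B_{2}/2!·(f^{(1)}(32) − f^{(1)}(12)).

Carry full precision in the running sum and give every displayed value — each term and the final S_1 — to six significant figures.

S_1 ≈ 1.95789e+08

The integral term ∫_12^32 x^5 dx = 1.78459e+08.
Boundary: ½(f(12) + f(32)) = ½(248832 + 3.35544e+07) = 1.69016e+07.
So far: 1.95361e+08.
Correction k=1: B_{2}/2! · (f^{(1)}(32) − f^{(1)}(12)) = 1/12 · (5.24288e+06 − 103680) = 428267.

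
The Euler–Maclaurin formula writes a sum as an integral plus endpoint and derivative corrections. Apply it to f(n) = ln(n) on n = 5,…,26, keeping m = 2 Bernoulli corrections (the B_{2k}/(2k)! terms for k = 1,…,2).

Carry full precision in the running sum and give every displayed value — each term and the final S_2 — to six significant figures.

S_2 ≈ 58.0836

∫_5^26 ln(x) dx evaluates to 55.6633.
Endpoint term: (f(5) + f(26))/2 = (1.60944 + 3.25810)/2 = 2.43377.
Integral + boundary = 58.0971.
Order-1 term: 1/12 · (0.0384615 − 0.200000) = -0.0134615.
Partial sum through k=1: 58.0836.
Order-2 term: −1/720 · (0.000113792 − 0.0160000) = 2.20642e-05.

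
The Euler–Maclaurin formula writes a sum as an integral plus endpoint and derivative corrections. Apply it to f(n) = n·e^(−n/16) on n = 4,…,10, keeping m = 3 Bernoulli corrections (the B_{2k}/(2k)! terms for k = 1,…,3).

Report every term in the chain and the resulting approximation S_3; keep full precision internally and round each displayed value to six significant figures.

S_3 ≈ 30.7495

The integral term ∫_4^10 x·e^(−x/16) dx = 26.5475.
Boundary: ½(f(4) + f(10)) = ½(3.11520 + 5.35261) = 4.23391.
So far: 30.7814.
Order-1 term: 1/12 · (0.200723 − 0.584101) = -0.0319481.
Running total after k=1: 30.7495.
Order-2 term: −1/720 · (0.00496580 − 0.00836602) = 4.72253e-06.
Running total after k=2: 30.7495.
Order-3 term: 1/30240 · (3.57326e-05 − 5.64469e-05) = -6.84998e-10.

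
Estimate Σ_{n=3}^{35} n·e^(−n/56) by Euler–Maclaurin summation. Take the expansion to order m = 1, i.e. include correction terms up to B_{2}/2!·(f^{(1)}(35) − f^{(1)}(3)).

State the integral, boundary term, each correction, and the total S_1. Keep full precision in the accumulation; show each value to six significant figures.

∫_3^35 x·e^(−x/56) dx evaluates to 403.965.
Boundary: ½(f(3) + f(35)) = ½(2.84351 + 18.7341) = 10.7888.
Integral + boundary = 414.754.
Correction k=1: B_{2}/2! · (f^{(1)}(35) − f^{(1)}(3)) = 1/12 · (0.200723 − 0.897061) = -0.0580282.

S_1 ≈ 414.696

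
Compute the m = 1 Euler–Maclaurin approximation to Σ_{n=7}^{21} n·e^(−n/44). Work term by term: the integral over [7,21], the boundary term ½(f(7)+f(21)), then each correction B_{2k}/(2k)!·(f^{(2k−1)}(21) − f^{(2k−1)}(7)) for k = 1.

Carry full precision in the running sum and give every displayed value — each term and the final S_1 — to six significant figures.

The integral term ∫_7^21 x·e^(−x/44) dx = 139.396.
Boundary: ½(f(7) + f(21)) = ½(5.97043 + 13.0299) = 9.50019.
Running total after boundary: 148.896.
k=1: B_{2}/(2)! × [f^{(1)}(21) − f^{(1)}(7)] = 1/12 × (0.324338 − 0.717227) = -0.0327407.

S_1 ≈ 148.864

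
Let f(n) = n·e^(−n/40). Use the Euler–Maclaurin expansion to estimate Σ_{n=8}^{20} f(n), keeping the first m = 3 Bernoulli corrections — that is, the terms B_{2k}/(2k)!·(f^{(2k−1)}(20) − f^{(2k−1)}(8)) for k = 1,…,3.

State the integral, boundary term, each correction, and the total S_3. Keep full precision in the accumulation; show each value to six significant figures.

S_3 ≈ 125.600

∫_8^20 x·e^(−x/40) dx evaluates to 116.289.
Boundary: ½(f(8) + f(20)) = ½(6.54985 + 12.1306) = 9.34023.
So far: 125.630.
k=1: B_{2}/(2)! × [f^{(1)}(20) − f^{(1)}(8)] = 1/12 × (0.303265 − 0.654985) = -0.0293099.
Partial sum through k=1: 125.600.
k=2: B_{4}/(4)! × [f^{(3)}(20) − f^{(3)}(8)] = −1/720 × (0.000947704 − 0.00143278) = 6.73715e-07.
Partial sum through k=2: 125.600.
k=3: B_{6}/(6)! × [f^{(5)}(20) − f^{(5)}(8)] = 1/30240 × (1.06617e-06 − 1.53512e-06) = -1.55077e-11.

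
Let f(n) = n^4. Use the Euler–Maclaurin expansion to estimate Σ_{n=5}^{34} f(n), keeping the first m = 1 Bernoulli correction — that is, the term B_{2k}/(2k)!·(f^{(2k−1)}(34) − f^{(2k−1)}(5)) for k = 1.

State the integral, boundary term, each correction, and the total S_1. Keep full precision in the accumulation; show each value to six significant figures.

S_1 ≈ 9.76800e+06

Integral: ∫_5^34 x^4 dx = 9.08646e+06.
Endpoint term: (f(5) + f(34))/2 = (625.000 + 1.33634e+06)/2 = 668480.
So far: 9.75494e+06.
k=1: B_{2}/(2)! × [f^{(1)}(34) − f^{(1)}(5)] = 1/12 × (157216 − 500.000) = 13059.7.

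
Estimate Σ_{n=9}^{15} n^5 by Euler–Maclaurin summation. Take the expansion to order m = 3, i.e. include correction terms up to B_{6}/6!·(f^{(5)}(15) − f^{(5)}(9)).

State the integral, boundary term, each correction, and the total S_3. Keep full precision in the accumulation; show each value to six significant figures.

∫_9^15 x^5 dx evaluates to 1.80986e+06.
½[f(9) + f(15)] = ½[59049.0 + 759375] = 409212.
Integral + boundary = 2.21908e+06.
k=1: B_{2}/(2)! × [f^{(1)}(15) − f^{(1)}(9)] = 1/12 × (253125 − 32805.0) = 18360.0.
Running total after k=1: 2.23744e+06.
k=2: B_{4}/(4)! × [f^{(3)}(15) − f^{(3)}(9)] = −1/720 × (13500.0 − 4860.00) = -12.0000.
Running total after k=2: 2.23742e+06.
k=3: B_{6}/(6)! × [f^{(5)}(15) − f^{(5)}(9)] = 1/30240 × (120.000 − 120.000) = 0.00000.

S_3 ≈ 2.23742e+06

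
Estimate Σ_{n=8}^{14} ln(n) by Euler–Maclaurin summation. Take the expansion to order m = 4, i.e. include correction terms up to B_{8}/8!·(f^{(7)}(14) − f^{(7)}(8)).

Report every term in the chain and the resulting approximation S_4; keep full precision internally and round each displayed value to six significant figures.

The integral term ∫_8^14 ln(x) dx = 14.3113.
½[f(8) + f(14)] = ½[2.07944 + 2.63906] = 2.35925.
Running total after boundary: 16.6705.
k=1: B_{2}/(2)! × [f^{(1)}(14) − f^{(1)}(8)] = 1/12 × (0.0714286 − 0.125000) = -0.00446429.
Running total after k=1: 16.6661.
k=2: B_{4}/(4)! × [f^{(3)}(14) − f^{(3)}(8)] = −1/720 × (0.000728863 − 0.00390625) = 4.41304e-06.
Running total after k=2: 16.6661.
k=3: B_{6}/(6)! × [f^{(5)}(14) − f^{(5)}(8)] = 1/30240 × (4.46243e-05 − 0.000732422) = -2.27446e-08.
Running total after k=3: 16.6661.
k=4: B_{8}/(8)! × [f^{(7)}(14) − f^{(7)}(8)] = −1/1209600 × (6.83024e-06 − 0.000343323) = 2.78185e-10.

S_4 ≈ 16.6661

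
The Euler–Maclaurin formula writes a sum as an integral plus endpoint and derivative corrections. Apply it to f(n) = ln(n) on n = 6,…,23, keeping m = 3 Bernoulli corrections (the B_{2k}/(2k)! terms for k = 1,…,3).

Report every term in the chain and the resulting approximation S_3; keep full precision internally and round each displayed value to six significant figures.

S_3 ≈ 46.8192

Integral: ∫_6^23 ln(x) dx = 44.3658.
½[f(6) + f(23)] = ½[1.79176 + 3.13549] = 2.46363.
Running total after boundary: 46.8294.
Order-1 term: 1/12 · (0.0434783 − 0.166667) = -0.0102657.
Running total after k=1: 46.8192.
Order-2 term: −1/720 · (0.000164379 − 0.00925926) = 1.26318e-05.
Running total after k=2: 46.8192.
Order-3 term: 1/30240 · (3.72883e-06 − 0.00308642) = -1.01941e-07.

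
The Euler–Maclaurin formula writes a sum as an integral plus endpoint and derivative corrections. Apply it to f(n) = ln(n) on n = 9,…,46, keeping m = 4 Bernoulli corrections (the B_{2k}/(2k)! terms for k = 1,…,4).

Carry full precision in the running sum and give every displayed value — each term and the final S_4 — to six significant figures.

Integral: ∫_9^46 ln(x) dx = 119.342.
Boundary: ½(f(9) + f(46)) = ½(2.19722 + 3.82864) = 3.01293.
Running total after boundary: 122.355.
Order-1 term: 1/12 · (0.0217391 − 0.111111) = -0.00744767.
Running total after k=1: 122.348.
Order-2 term: −1/720 · (2.05474e-05 − 0.00274348) = 3.78186e-06.
Running total after k=2: 122.348.
Order-3 term: 1/30240 · (1.16526e-07 − 0.000406442) = -1.34367e-08.
Running total after k=3: 122.348.
Order-4 term: −1/1209600 · (1.65207e-09 − 0.000150534) = 1.24448e-10.

S_4 ≈ 122.348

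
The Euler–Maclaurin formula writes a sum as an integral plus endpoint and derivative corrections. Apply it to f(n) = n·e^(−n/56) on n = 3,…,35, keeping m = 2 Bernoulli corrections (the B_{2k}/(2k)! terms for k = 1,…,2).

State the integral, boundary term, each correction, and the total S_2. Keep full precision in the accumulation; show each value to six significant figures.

Integral: ∫_3^35 x·e^(−x/56) dx = 403.965.
Boundary: ½(f(3) + f(35)) = ½(2.84351 + 18.7341) = 10.7888.
So far: 414.754.
Correction k=1: B_{2}/2! · (f^{(1)}(35) − f^{(1)}(3)) = 1/12 · (0.200723 − 0.897061) = -0.0580282.
After k=1: 414.696.
Correction k=2: B_{4}/4! · (f^{(3)}(35) − f^{(3)}(3)) = −1/720 · (0.000405372 − 0.000890541) = 6.73847e-07.

S_2 ≈ 414.696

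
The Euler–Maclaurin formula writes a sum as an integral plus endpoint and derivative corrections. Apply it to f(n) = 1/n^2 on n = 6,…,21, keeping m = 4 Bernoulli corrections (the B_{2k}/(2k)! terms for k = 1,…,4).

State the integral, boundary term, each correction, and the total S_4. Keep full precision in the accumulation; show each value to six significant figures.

∫_6^21 1/x^2 dx evaluates to 0.119048.
Boundary: ½(f(6) + f(21)) = ½(0.0277778 + 0.00226757) = 0.0150227.
Running total after boundary: 0.134070.
k=1: B_{2}/(2)! × [f^{(1)}(21) − f^{(1)}(6)] = 1/12 × (-0.000215959 − (-0.00925926)) = 0.000753608.
Partial sum through k=1: 0.134824.
k=2: B_{4}/(4)! × [f^{(3)}(21) − f^{(3)}(6)] = −1/720 × (-5.87645e-06 − (-0.00308642)) = -4.27853e-06.
Partial sum through k=2: 0.134820.
k=3: B_{6}/(6)! × [f^{(5)}(21) − f^{(5)}(6)] = 1/30240 × (-3.99758e-07 − (-0.00257202)) = 8.50402e-08.
Partial sum through k=3: 0.134820.
k=4: B_{8}/(8)! × [f^{(7)}(21) − f^{(7)}(6)] = −1/1209600 × (-5.07630e-08 − (-0.00400091)) = -3.30759e-09.

S_4 ≈ 0.134820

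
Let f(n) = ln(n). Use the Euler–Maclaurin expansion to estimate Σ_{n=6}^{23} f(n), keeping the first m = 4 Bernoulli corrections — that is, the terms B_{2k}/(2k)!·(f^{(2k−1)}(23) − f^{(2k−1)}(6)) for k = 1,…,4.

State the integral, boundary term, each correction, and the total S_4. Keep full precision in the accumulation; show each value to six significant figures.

The integral term ∫_6^23 ln(x) dx = 44.3658.
½[f(6) + f(23)] = ½[1.79176 + 3.13549] = 2.46363.
Running total after boundary: 46.8294.
Order-1 term: 1/12 · (0.0434783 − 0.166667) = -0.0102657.
After k=1: 46.8192.
Order-2 term: −1/720 · (0.000164379 − 0.00925926) = 1.26318e-05.
After k=2: 46.8192.
Order-3 term: 1/30240 · (3.72883e-06 − 0.00308642) = -1.01941e-07.
After k=3: 46.8192.
Order-4 term: −1/1209600 · (2.11465e-07 − 0.00257202) = 2.12616e-09.

S_4 ≈ 46.8192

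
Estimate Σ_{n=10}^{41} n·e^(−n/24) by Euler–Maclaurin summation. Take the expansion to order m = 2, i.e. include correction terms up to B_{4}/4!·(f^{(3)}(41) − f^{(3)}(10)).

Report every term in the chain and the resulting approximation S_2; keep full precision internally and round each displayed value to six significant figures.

S_2 ≈ 262.286

∫_10^41 x·e^(−x/24) dx evaluates to 255.319.
Boundary: ½(f(10) + f(41)) = ½(6.59241 + 7.42787) = 7.01014.
Running total after boundary: 262.329.
k=1: B_{2}/(2)! × [f^{(1)}(41) − f^{(1)}(10)] = 1/12 × (-0.128327 − 0.384557) = -0.0427403.
Running total after k=1: 262.286.
k=2: B_{4}/(4)! × [f^{(3)}(41) − f^{(3)}(10)] = −1/720 × (0.000406264 − 0.00295666) = 3.54222e-06.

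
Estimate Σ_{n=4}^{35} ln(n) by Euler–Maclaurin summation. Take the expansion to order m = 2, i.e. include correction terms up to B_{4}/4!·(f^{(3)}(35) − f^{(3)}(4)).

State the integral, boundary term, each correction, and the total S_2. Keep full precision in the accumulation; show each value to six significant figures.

∫_4^35 ln(x) dx evaluates to 87.8920.
Endpoint term: (f(4) + f(35))/2 = (1.38629 + 3.55535)/2 = 2.47082.
Running total after boundary: 90.3628.
Correction k=1: B_{2}/2! · (f^{(1)}(35) − f^{(1)}(4)) = 1/12 · (0.0285714 − 0.250000) = -0.0184524.
Partial sum through k=1: 90.3444.
Correction k=2: B_{4}/4! · (f^{(3)}(35) − f^{(3)}(4)) = −1/720 · (4.66472e-05 − 0.0312500) = 4.33380e-05.

S_2 ≈ 90.3444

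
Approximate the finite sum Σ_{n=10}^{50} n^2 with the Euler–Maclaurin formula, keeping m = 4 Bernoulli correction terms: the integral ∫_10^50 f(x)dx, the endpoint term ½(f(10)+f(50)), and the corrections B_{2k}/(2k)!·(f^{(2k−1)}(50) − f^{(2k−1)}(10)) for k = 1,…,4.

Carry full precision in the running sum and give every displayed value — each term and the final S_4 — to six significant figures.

The integral term ∫_10^50 x^2 dx = 41333.3.
Endpoint term: (f(10) + f(50))/2 = (100.000 + 2500.00)/2 = 1300.00.
Running total after boundary: 42633.3.
k=1: B_{2}/(2)! × [f^{(1)}(50) − f^{(1)}(10)] = 1/12 × (100.000 − 20.0000) = 6.66667.
Partial sum through k=1: 42640.0.
k=2: B_{4}/(4)! × [f^{(3)}(50) − f^{(3)}(10)] = −1/720 × (0.00000 − 0.00000) = 0.00000.
Partial sum through k=2: 42640.0.
k=3: B_{6}/(6)! × [f^{(5)}(50) − f^{(5)}(10)] = 1/30240 × (0.00000 − 0.00000) = 0.00000.
Partial sum through k=3: 42640.0.
k=4: B_{8}/(8)! × [f^{(7)}(50) − f^{(7)}(10)] = −1/1209600 × (0.00000 − 0.00000) = 0.00000.

S_4 ≈ 42640.0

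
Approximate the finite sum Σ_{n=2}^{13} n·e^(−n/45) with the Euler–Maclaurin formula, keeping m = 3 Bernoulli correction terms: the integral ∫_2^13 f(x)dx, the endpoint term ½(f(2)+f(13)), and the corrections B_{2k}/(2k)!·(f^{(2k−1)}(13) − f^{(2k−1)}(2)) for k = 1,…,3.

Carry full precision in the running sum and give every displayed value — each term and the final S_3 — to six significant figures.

S_3 ≈ 73.7131

The integral term ∫_2^13 x·e^(−x/45) dx = 67.9192.
Boundary: ½(f(2) + f(13)) = ½(1.91306 + 9.73824) = 5.82565.
Integral + boundary = 73.7449.
Order-1 term: 1/12 · (0.532690 − 0.914016) = -0.0317772.
Running total after k=1: 73.7131.
Order-2 term: −1/720 · (0.00100290 − 0.00139609) = 5.46086e-07.
Running total after k=2: 73.7131.
Order-3 term: 1/30240 · (8.60618e-07 − 1.15595e-06) = -9.76638e-12.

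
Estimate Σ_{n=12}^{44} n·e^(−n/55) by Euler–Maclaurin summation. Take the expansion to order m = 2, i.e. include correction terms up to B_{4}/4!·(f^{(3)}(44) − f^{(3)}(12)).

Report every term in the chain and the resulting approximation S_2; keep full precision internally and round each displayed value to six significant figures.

Integral: ∫_12^44 x·e^(−x/55) dx = 516.067.
½[f(12) + f(44)] = ½[9.64775 + 19.7705] = 14.7091.
Integral + boundary = 530.776.
k=1: B_{2}/(2)! × [f^{(1)}(44) − f^{(1)}(12)] = 1/12 × (0.0898658 − 0.628566) = -0.0448917.
After k=1: 530.732.
k=2: B_{4}/(4)! × [f^{(3)}(44) − f^{(3)}(12)] = −1/720 × (0.000326785 − 0.000739347) = 5.73003e-07.

S_2 ≈ 530.732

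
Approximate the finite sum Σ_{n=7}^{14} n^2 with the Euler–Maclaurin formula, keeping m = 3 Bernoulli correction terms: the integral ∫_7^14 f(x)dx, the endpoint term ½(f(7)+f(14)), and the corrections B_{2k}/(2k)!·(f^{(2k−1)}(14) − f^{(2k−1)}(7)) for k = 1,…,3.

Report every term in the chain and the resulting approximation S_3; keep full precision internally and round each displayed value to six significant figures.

S_3 ≈ 924.000

Integral: ∫_7^14 x^2 dx = 800.333.
½[f(7) + f(14)] = ½[49.0000 + 196.000] = 122.500.
Integral + boundary = 922.833.
Correction k=1: B_{2}/2! · (f^{(1)}(14) − f^{(1)}(7)) = 1/12 · (28.0000 − 14.0000) = 1.16667.
Running total after k=1: 924.000.
Correction k=2: B_{4}/4! · (f^{(3)}(14) − f^{(3)}(7)) = −1/720 · (0.00000 − 0.00000) = 0.00000.
Running total after k=2: 924.000.
Correction k=3: B_{6}/6! · (f^{(5)}(14) − f^{(5)}(7)) = 1/30240 · (0.00000 − 0.00000) = 0.00000.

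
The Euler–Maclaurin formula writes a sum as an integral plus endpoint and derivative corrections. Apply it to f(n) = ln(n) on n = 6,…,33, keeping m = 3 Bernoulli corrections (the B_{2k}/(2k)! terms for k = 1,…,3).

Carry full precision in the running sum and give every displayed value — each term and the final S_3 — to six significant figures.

The integral term ∫_6^33 ln(x) dx = 77.6342.
½[f(6) + f(33)] = ½[1.79176 + 3.49651] = 2.64413.
Integral + boundary = 80.2783.
k=1: B_{2}/(2)! × [f^{(1)}(33) − f^{(1)}(6)] = 1/12 × (0.0303030 − 0.166667) = -0.0113636.
Partial sum through k=1: 80.2670.
k=2: B_{4}/(4)! × [f^{(3)}(33) − f^{(3)}(6)] = −1/720 × (5.56529e-05 − 0.00925926) = 1.27828e-05.
Partial sum through k=2: 80.2670.
k=3: B_{6}/(6)! × [f^{(5)}(33) − f^{(5)}(6)] = 1/30240 × (6.13256e-07 − 0.00308642) = -1.02044e-07.

S_3 ≈ 80.2670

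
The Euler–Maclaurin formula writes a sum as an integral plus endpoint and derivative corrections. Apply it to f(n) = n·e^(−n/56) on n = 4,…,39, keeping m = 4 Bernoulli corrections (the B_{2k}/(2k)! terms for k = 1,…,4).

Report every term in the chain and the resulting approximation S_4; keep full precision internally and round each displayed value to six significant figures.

The integral term ∫_4^39 x·e^(−x/56) dx = 477.085.
Endpoint term: (f(4) + f(39))/2 = (3.72425 + 19.4361)/2 = 11.5802.
Running total after boundary: 488.665.
k=1: B_{2}/(2)! × [f^{(1)}(39) − f^{(1)}(4)] = 1/12 × (0.151288 − 0.864558) = -0.0594392.
After k=1: 488.606.
k=2: B_{4}/(4)! × [f^{(3)}(39) − f^{(3)}(4)] = −1/720 × (0.000366075 − 0.000869478) = 6.99171e-07.
After k=2: 488.606.
k=3: B_{6}/(6)! × [f^{(5)}(39) − f^{(5)}(4)] = 1/30240 × (2.18083e-07 − 4.66603e-07) = -8.21827e-12.
After k=3: 488.606.
k=4: B_{8}/(8)! × [f^{(7)}(39) − f^{(7)}(4)] = −1/1209600 × (1.01860e-10 − 2.09168e-10) = 8.87134e-17.

S_4 ≈ 488.606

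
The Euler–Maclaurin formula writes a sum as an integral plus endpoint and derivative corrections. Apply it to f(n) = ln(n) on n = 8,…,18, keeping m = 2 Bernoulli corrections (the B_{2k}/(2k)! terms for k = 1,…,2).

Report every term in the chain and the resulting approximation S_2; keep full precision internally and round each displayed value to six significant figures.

Integral: ∫_8^18 ln(x) dx = 25.3912.
Boundary: ½(f(8) + f(18)) = ½(2.07944 + 2.89037) = 2.48491.
Integral + boundary = 27.8761.
Order-1 term: 1/12 · (0.0555556 − 0.125000) = -0.00578704.
After k=1: 27.8703.
Order-2 term: −1/720 · (0.000342936 − 0.00390625) = 4.94905e-06.

S_2 ≈ 27.8703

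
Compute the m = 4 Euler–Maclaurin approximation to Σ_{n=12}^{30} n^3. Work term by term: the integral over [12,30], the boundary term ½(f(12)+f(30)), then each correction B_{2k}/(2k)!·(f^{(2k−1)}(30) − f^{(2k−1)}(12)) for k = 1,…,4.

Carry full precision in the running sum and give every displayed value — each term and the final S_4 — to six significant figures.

S_4 ≈ 211869

∫_12^30 x^3 dx evaluates to 197316.
½[f(12) + f(30)] = ½[1728.00 + 27000.0] = 14364.0.
Running total after boundary: 211680.
Order-1 term: 1/12 · (2700.00 − 432.000) = 189.000.
Partial sum through k=1: 211869.
Order-2 term: −1/720 · (6.00000 − 6.00000) = 0.00000.
Partial sum through k=2: 211869.
Order-3 term: 1/30240 · (0.00000 − 0.00000) = 0.00000.
Partial sum through k=3: 211869.
Order-4 term: −1/1209600 · (0.00000 − 0.00000) = 0.00000.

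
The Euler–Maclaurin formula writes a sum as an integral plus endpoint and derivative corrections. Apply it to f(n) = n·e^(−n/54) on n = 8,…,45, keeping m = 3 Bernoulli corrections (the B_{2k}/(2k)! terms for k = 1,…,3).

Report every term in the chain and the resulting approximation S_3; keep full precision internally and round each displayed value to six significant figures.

Integral: ∫_8^45 x·e^(−x/54) dx = 563.630.
½[f(8) + f(45)] = ½[6.89843 + 19.5569] = 13.2277.
So far: 576.857.
Correction k=1: B_{2}/2! · (f^{(1)}(45) − f^{(1)}(8)) = 1/12 · (0.0724330 − 0.734555) = -0.0551768.
Running total after k=1: 576.802.
Correction k=2: B_{4}/4! · (f^{(3)}(45) − f^{(3)}(8)) = −1/720 · (0.000322918 − 0.000843334) = 7.22799e-07.
Running total after k=2: 576.802.
Correction k=3: B_{6}/6! · (f^{(5)}(45) − f^{(5)}(8)) = 1/30240 · (2.12962e-07 − 4.92031e-07) = -9.22848e-12.

S_3 ≈ 576.802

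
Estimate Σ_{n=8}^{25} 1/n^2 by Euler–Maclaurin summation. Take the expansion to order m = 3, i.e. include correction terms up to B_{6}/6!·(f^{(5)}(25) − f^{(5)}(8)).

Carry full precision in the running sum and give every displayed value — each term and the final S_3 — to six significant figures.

S_3 ≈ 0.0939264

∫_8^25 1/x^2 dx evaluates to 0.0850000.
Boundary: ½(f(8) + f(25)) = ½(0.0156250 + 0.00160000) = 0.00861250.
Running total after boundary: 0.0936125.
k=1: B_{2}/(2)! × [f^{(1)}(25) − f^{(1)}(8)] = 1/12 × (-0.000128000 − (-0.00390625)) = 0.000314854.
Partial sum through k=1: 0.0939274.
k=2: B_{4}/(4)! × [f^{(3)}(25) − f^{(3)}(8)] = −1/720 × (-2.45760e-06 − (-0.000732422)) = -1.01384e-06.
Partial sum through k=2: 0.0939263.
k=3: B_{6}/(6)! × [f^{(5)}(25) − f^{(5)}(8)] = 1/30240 × (-1.17965e-07 − (-0.000343323)) = 1.13494e-08.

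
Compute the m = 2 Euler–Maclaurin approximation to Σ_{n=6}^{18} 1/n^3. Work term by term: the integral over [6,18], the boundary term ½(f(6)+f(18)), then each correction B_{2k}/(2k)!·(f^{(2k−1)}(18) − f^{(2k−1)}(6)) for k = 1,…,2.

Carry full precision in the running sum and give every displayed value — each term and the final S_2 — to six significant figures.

∫_6^18 1/x^3 dx evaluates to 0.0123457.
Boundary: ½(f(6) + f(18)) = ½(0.00462963 + 0.000171468) = 0.00240055.
Running total after boundary: 0.0147462.
Order-1 term: 1/12 · (-2.85780e-05 − (-0.00231481)) = 0.000190520.
Partial sum through k=1: 0.0149367.
Order-2 term: −1/720 · (-1.76407e-06 − (-0.00128601)) = -1.78367e-06.

S_2 ≈ 0.0149350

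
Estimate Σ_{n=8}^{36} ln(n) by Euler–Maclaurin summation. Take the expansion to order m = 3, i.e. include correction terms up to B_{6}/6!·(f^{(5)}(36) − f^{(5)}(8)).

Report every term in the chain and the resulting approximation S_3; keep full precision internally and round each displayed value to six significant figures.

S_3 ≈ 87.1945

∫_8^36 ln(x) dx evaluates to 84.3711.
Endpoint term: (f(8) + f(36))/2 = (2.07944 + 3.58352)/2 = 2.83148.
Integral + boundary = 87.2026.
k=1: B_{2}/(2)! × [f^{(1)}(36) − f^{(1)}(8)] = 1/12 × (0.0277778 − 0.125000) = -0.00810185.
Running total after k=1: 87.1945.
k=2: B_{4}/(4)! × [f^{(3)}(36) − f^{(3)}(8)] = −1/720 × (4.28669e-05 − 0.00390625) = 5.36581e-06.
Running total after k=2: 87.1945.
k=3: B_{6}/(6)! × [f^{(5)}(36) − f^{(5)}(8)] = 1/30240 × (3.96916e-07 − 0.000732422) = -2.42072e-08.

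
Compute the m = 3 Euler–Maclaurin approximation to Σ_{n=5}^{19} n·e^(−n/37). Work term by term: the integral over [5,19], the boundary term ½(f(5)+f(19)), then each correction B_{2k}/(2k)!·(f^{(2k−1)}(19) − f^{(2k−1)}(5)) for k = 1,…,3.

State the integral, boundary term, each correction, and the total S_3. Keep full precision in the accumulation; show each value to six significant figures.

S_3 ≈ 125.538

The integral term ∫_5^19 x·e^(−x/37) dx = 117.708.
Boundary: ½(f(5) + f(19)) = ½(4.36799 + 11.3694) = 7.86869.
So far: 125.577.
k=1: B_{2}/(2)! × [f^{(1)}(19) − f^{(1)}(5)] = 1/12 × (0.291108 − 0.755544) = -0.0387030.
Running total after k=1: 125.538.
k=2: B_{4}/(4)! × [f^{(3)}(19) − f^{(3)}(5)] = −1/720 × (0.00108684 − 0.00182815) = 1.02960e-06.
Running total after k=2: 125.538.
k=3: B_{6}/(6)! × [f^{(5)}(19) − f^{(5)}(5)] = 1/30240 × (1.43246e-06 − 2.26765e-06) = -2.76185e-11.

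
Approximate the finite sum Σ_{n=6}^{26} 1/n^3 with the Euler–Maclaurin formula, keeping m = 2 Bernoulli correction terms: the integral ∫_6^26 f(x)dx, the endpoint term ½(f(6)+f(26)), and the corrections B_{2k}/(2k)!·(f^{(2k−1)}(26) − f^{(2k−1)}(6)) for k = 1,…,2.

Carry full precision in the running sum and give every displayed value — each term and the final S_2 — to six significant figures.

Integral: ∫_6^26 1/x^3 dx = 0.0131492.
Boundary: ½(f(6) + f(26)) = ½(0.00462963 + 5.68958e-05) = 0.00234326.
So far: 0.0154925.
Correction k=1: B_{2}/2! · (f^{(1)}(26) − f^{(1)}(6)) = 1/12 · (-6.56490e-06 − (-0.00231481)) = 0.000192354.
Running total after k=1: 0.0156849.
Correction k=2: B_{4}/4! · (f^{(3)}(26) − f^{(3)}(6)) = −1/720 · (-1.94228e-07 − (-0.00128601)) = -1.78585e-06.

S_2 ≈ 0.0156831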